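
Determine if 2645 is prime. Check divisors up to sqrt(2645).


2645 / 5 = 529 (exact division)
2645 is NOT prime.

No, 2645 is not prime


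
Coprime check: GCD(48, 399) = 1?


Euclidean algorithm:
399 = 8 * 48 + 15
48 = 3 * 15 + 3
15 = 5 * 3 + 0
GCD(48, 399) = 3

No, not coprime (GCD = 3)


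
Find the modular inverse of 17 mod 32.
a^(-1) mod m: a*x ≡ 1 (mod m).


Use the extended Euclidean algorithm on (32, 17); each row r = 32*s + 17*t:
r=32, s=1, t=0
r=17, s=0, t=1
q=1: r=15, s=1, t=-1   [32*(1) + 17*(-1) = 15]
q=1: r=2, s=-1, t=2   [32*(-1) + 17*(2) = 2]
q=7: r=1, s=8, t=-15   [32*(8) + 17*(-15) = 1]
q=2: r=0, s=-17, t=32   [32*(-17) + 17*(32) = 0]
GCD = 1 with t = -15, so 17*(-15) ≡ 1 (mod 32)
Inverse = -15 mod 32 = 17
Check: 17 * 17 = 289 ≡ 1 (mod 32)

17^(-1) ≡ 17 (mod 32)


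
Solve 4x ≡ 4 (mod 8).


GCD(4, 8) = 4 divides 4
Divide: 1x ≡ 1 (mod 2)
x ≡ 1 (mod 2)


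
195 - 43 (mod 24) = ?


195 - 43 = 152
152 mod 24 = 8


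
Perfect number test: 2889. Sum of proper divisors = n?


Proper divisors of 2889: 1, 3, 9, 27, 107, 321, 963
Sum = 1 + 3 + 9 + 27 + 107 + 321 + 963 = 1431

No, 2889 is not perfect (1431 ≠ 2889)


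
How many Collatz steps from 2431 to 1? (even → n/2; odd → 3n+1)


2431 → 7294 → 3647 → 10942 → 5471 → 16414 → 8207 → 24622 → 12311 → 36934 → 18467 → 55402 → 27701 → 83104 → 41552 → 20776 → 10388 → 5194 → 2597 → 7792 → 3896 → 1948 → 974 → 487 → 1462 → 731 → 2194 → 1097 → 3292 → 1646 → 823 → 2470 → 1235 → 3706 → 1853 → 5560 → 2780 → 1390 → 695 → 2086 → 1043 → 3130 → 1565 → 4696 → 2348 → 1174 → 587 → 1762 → 881 → 2644 → 1322 → 661 → 1984 → 992 → 496 → 248 → 124 → 62 → 31 → 94 → 47 → 142 → 71 → 214 → 107 → 322 → 161 → 484 → 242 → 121 → 364 → 182 → 91 → 274 → 137 → 412 → 206 → 103 → 310 → 155 → 466 → 233 → 700 → 350 → 175 → 526 → 263 → 790 → 395 → 1186 → 593 → 1780 → 890 → 445 → 1336 → 668 → 334 → 167 → 502 → 251 → 754 → 377 → 1132 → 566 → 283 → 850 → 425 → 1276 → 638 → 319 → 958 → 479 → 1438 → 719 → 2158 → 1079 → 3238 → 1619 → 4858 → 2429 → 7288 → 3644 → 1822 → 911 → 2734 → 1367 → 4102 → 2051 → 6154 → 3077 → 9232 → 4616 → 2308 → 1154 → 577 → 1732 → 866 → 433 → 1300 → 650 → 325 → 976 → 488 → 244 → 122 → 61 → 184 → 92 → 46 → 23 → 70 → 35 → 106 → 53 → 160 → 80 → 40 → 20 → 10 → 5 → 16 → 8 → 4 → 2 → 1
Total steps = 164

164 steps


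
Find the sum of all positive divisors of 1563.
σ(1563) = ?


Divisors of 1563: 1, 3, 521, 1563
Sum = 1 + 3 + 521 + 1563 = 2088

σ(1563) = 2088


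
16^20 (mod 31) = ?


16^1 mod 31 = 16
16^2 mod 31 = 8
16^3 mod 31 = 4
16^4 mod 31 = 2
16^5 mod 31 = 1
16^6 mod 31 = 16
16^7 mod 31 = 8
16^8 mod 31 = 4
16^9 mod 31 = 2
16^10 mod 31 = 1
16^11 mod 31 = 16
16^12 mod 31 = 8
16^13 mod 31 = 4
16^14 mod 31 = 2
16^15 mod 31 = 1
16^16 mod 31 = 16
16^17 mod 31 = 8
16^18 mod 31 = 4
16^19 mod 31 = 2
16^20 mod 31 = 1


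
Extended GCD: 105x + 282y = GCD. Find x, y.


Tabular extended Euclidean (each row: r = 105*s + 282*t):
r=105, s=1, t=0
r=282, s=0, t=1
q=0: r=105, s=1, t=0   [105*(1) + 282*(0) = 105]
q=2: r=72, s=-2, t=1   [105*(-2) + 282*(1) = 72]
q=1: r=33, s=3, t=-1   [105*(3) + 282*(-1) = 33]
q=2: r=6, s=-8, t=3   [105*(-8) + 282*(3) = 6]
q=5: r=3, s=43, t=-16   [105*(43) + 282*(-16) = 3]
q=2: r=0, s=-94, t=35   [105*(-94) + 282*(35) = 0]
GCD = 3; from the row with r=3: x=43, y=-16
Check: 105*(43) + 282*(-16) = 4515 - 4512 = 3

GCD = 3, x = 43, y = -16


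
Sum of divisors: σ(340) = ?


Divisors of 340: 1, 2, 4, 5, 10, 17, 20, 34, 68, 85, 170, 340
Sum = 1 + 2 + 4 + 5 + 10 + 17 + 20 + 34 + 68 + 85 + 170 + 340 = 756

σ(340) = 756


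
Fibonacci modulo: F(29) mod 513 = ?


F(k) mod 513 for k=1..29:
1, 1, 2, 3, 5, 8, 13, 21, 34, 55, 89, 144, 233, 377, 97, 474, 58, 19, 77, 96, 173, 269, 442, 198, 127, 325, 452, 264, 203
F(29) mod 513 = 203


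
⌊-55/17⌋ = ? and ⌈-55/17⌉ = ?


-55/17 = -3.2353
floor = -4
ceil = -3

floor = -4, ceil = -3


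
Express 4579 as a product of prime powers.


4579 / 19 = 241
241 / 241 = 1
4579 = 19 × 241


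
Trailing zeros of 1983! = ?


floor(1983/5) = 396
floor(1983/25) = 79
floor(1983/125) = 15
floor(1983/625) = 3
Total = 493

493 trailing zeros


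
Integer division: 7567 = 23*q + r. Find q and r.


7567 = 23 * 329 + 0
Check: 7567 + 0 = 7567

q = 329, r = 0


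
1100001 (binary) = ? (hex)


1100001 (base 2) = 97 (decimal)
97 (decimal) = 61 (base 16)


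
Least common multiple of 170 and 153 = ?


GCD(170, 153) = 17
LCM = 170*153/17 = 26010/17 = 1530

LCM = 1530


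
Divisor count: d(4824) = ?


4824 = 2^3 × 3^2 × 67^1
d(4824) = (3+1) × (2+1) × (1+1) = 24

24 divisors


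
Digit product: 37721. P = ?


3 × 7 × 7 × 2 × 1 = 294


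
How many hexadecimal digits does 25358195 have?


25358195 in base 16 = 182EF73
Number of digits = 7

7 digits (base 16)


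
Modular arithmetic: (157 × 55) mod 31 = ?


157 × 55 = 8635
8635 mod 31 = 17


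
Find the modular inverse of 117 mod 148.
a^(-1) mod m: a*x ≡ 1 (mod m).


Use the extended Euclidean algorithm on (148, 117); each row r = 148*s + 117*t:
r=148, s=1, t=0
r=117, s=0, t=1
q=1: r=31, s=1, t=-1   [148*(1) + 117*(-1) = 31]
q=3: r=24, s=-3, t=4   [148*(-3) + 117*(4) = 24]
q=1: r=7, s=4, t=-5   [148*(4) + 117*(-5) = 7]
q=3: r=3, s=-15, t=19   [148*(-15) + 117*(19) = 3]
q=2: r=1, s=34, t=-43   [148*(34) + 117*(-43) = 1]
q=3: r=0, s=-117, t=148   [148*(-117) + 117*(148) = 0]
GCD = 1 with t = -43, so 117*(-43) ≡ 1 (mod 148)
Inverse = -43 mod 148 = 105
Check: 117 * 105 = 12285 ≡ 1 (mod 148)

117^(-1) ≡ 105 (mod 148)


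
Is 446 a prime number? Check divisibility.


446 / 2 = 223 (exact division)
446 is NOT prime.

No, 446 is not prime


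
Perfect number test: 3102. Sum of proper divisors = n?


Proper divisors of 3102: 1, 2, 3, 6, 11, 22, 33, 47, 66, 94, 141, 282, 517, 1034, 1551
Sum = 1 + 2 + 3 + 6 + 11 + 22 + 33 + 47 + 66 + 94 + 141 + 282 + 517 + 1034 + 1551 = 3810

No, 3102 is not perfect (3810 ≠ 3102)


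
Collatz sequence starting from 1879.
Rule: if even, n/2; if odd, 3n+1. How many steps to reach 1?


1879 → 5638 → 2819 → 8458 → 4229 → 12688 → 6344 → 3172 → 1586 → 793 → 2380 → 1190 → 595 → 1786 → 893 → 2680 → 1340 → 670 → 335 → 1006 → 503 → 1510 → 755 → 2266 → 1133 → 3400 → 1700 → 850 → 425 → 1276 → 638 → 319 → 958 → 479 → 1438 → 719 → 2158 → 1079 → 3238 → 1619 → 4858 → 2429 → 7288 → 3644 → 1822 → 911 → 2734 → 1367 → 4102 → 2051 → 6154 → 3077 → 9232 → 4616 → 2308 → 1154 → 577 → 1732 → 866 → 433 → 1300 → 650 → 325 → 976 → 488 → 244 → 122 → 61 → 184 → 92 → 46 → 23 → 70 → 35 → 106 → 53 → 160 → 80 → 40 → 20 → 10 → 5 → 16 → 8 → 4 → 2 → 1
Total steps = 86

86 steps


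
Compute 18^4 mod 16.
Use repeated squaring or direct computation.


18^1 mod 16 = 2
18^2 mod 16 = 4
18^3 mod 16 = 8
18^4 mod 16 = 0


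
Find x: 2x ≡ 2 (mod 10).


GCD(2, 10) = 2 divides 2
Divide: 1x ≡ 1 (mod 5)
x ≡ 1 (mod 5)


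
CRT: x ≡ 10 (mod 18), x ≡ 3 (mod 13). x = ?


M = 18*13 = 234
M1 = M/18 = 13, M2 = M/13 = 18
M1^(-1) mod 18 = 7, M2^(-1) mod 13 = 8
x = 10*13*7 + 3*18*8 = 1342
1342 mod 234 = 172
Check: 172 mod 18 = 10 ✓, 172 mod 13 = 3 ✓

x ≡ 172 (mod 234)


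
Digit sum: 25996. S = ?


2 + 5 + 9 + 9 + 6 = 31


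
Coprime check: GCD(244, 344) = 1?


Euclidean algorithm:
344 = 1 * 244 + 100
244 = 2 * 100 + 44
100 = 2 * 44 + 12
44 = 3 * 12 + 8
12 = 1 * 8 + 4
8 = 2 * 4 + 0
GCD(244, 344) = 4

No, not coprime (GCD = 4)


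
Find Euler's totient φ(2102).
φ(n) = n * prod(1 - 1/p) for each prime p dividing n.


2102 = 2 × 1051
Prime factors: 2, 1051
φ(2102) = 2102 × (1-1/2) × (1-1/1051)
= 2102 × 1/2 × 1050/1051 = 1050

φ(2102) = 1050


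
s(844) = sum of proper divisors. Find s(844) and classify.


Proper divisors: 1, 2, 4, 211, 422
Sum = 1 + 2 + 4 + 211 + 422 = 640
640 < 844 → deficient

s(844) = 640 (deficient)


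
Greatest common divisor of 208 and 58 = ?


208 = 3 * 58 + 34
58 = 1 * 34 + 24
34 = 1 * 24 + 10
24 = 2 * 10 + 4
10 = 2 * 4 + 2
4 = 2 * 2 + 0
GCD = 2


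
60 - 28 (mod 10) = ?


60 - 28 = 32
32 mod 10 = 2


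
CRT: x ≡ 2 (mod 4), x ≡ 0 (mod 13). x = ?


M = 4*13 = 52
M1 = M/4 = 13, M2 = M/13 = 4
M1^(-1) mod 4 = 1, M2^(-1) mod 13 = 10
x = 2*13*1 + 0*4*10 = 26
26 mod 52 = 26
Check: 26 mod 4 = 2 ✓, 26 mod 13 = 0 ✓

x ≡ 26 (mod 52)


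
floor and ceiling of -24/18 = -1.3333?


-24/18 = -1.3333
floor = -2
ceil = -1

floor = -2, ceil = -1


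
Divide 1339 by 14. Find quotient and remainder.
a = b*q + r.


1339 = 14 * 95 + 9
Check: 1330 + 9 = 1339

q = 95, r = 9


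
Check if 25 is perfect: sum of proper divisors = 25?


Proper divisors of 25: 1, 5
Sum = 1 + 5 = 6

No, 25 is not perfect (6 ≠ 25)


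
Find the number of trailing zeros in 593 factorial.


floor(593/5) = 118
floor(593/25) = 23
floor(593/125) = 4
Total = 145

145 trailing zeros


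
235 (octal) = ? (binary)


235 (base 8) = 157 (decimal)
157 (decimal) = 10011101 (base 2)


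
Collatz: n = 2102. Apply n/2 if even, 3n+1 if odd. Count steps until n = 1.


2102 → 1051 → 3154 → 1577 → 4732 → 2366 → 1183 → 3550 → 1775 → 5326 → 2663 → 7990 → 3995 → 11986 → 5993 → 17980 → 8990 → 4495 → 13486 → 6743 → 20230 → 10115 → 30346 → 15173 → 45520 → 22760 → 11380 → 5690 → 2845 → 8536 → 4268 → 2134 → 1067 → 3202 → 1601 → 4804 → 2402 → 1201 → 3604 → 1802 → 901 → 2704 → 1352 → 676 → 338 → 169 → 508 → 254 → 127 → 382 → 191 → 574 → 287 → 862 → 431 → 1294 → 647 → 1942 → 971 → 2914 → 1457 → 4372 → 2186 → 1093 → 3280 → 1640 → 820 → 410 → 205 → 616 → 308 → 154 → 77 → 232 → 116 → 58 → 29 → 88 → 44 → 22 → 11 → 34 → 17 → 52 → 26 → 13 → 40 → 20 → 10 → 5 → 16 → 8 → 4 → 2 → 1
Total steps = 94

94 steps


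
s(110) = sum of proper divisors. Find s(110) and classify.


Proper divisors: 1, 2, 5, 10, 11, 22, 55
Sum = 1 + 2 + 5 + 10 + 11 + 22 + 55 = 106
106 < 110 → deficient

s(110) = 106 (deficient)


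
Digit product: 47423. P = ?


4 × 7 × 4 × 2 × 3 = 672


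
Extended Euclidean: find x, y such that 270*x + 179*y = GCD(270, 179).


Tabular extended Euclidean (each row: r = 270*s + 179*t):
r=270, s=1, t=0
r=179, s=0, t=1
q=1: r=91, s=1, t=-1   [270*(1) + 179*(-1) = 91]
q=1: r=88, s=-1, t=2   [270*(-1) + 179*(2) = 88]
q=1: r=3, s=2, t=-3   [270*(2) + 179*(-3) = 3]
q=29: r=1, s=-59, t=89   [270*(-59) + 179*(89) = 1]
q=3: r=0, s=179, t=-270   [270*(179) + 179*(-270) = 0]
GCD = 1; from the row with r=1: x=-59, y=89
Check: 270*(-59) + 179*(89) = -15930 + 15931 = 1

GCD = 1, x = -59, y = 89


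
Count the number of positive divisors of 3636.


3636 = 2^2 × 3^2 × 101^1
d(3636) = (2+1) × (2+1) × (1+1) = 18

18 divisors


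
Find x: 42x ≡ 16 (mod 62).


GCD(42, 62) = 2 divides 16
Divide: 21x ≡ 8 (mod 31)
x ≡ 24 (mod 31)


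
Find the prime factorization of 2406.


2406 / 2 = 1203
1203 / 3 = 401
401 / 401 = 1
2406 = 2 × 3 × 401


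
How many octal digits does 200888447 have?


200888447 in base 8 = 1376250177
Number of digits = 10

10 digits (base 8)


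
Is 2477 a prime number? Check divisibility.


Check divisors up to sqrt(2477) = 49.7695
No divisors found.
2477 is prime.

Yes, 2477 is prime


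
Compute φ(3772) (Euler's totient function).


3772 = 2^2 × 23 × 41
Prime factors: 2, 23, 41
φ(3772) = 3772 × (1-1/2) × (1-1/23) × (1-1/41)
= 3772 × 1/2 × 22/23 × 40/41 = 1760

φ(3772) = 1760


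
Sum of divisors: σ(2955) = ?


Divisors of 2955: 1, 3, 5, 15, 197, 591, 985, 2955
Sum = 1 + 3 + 5 + 15 + 197 + 591 + 985 + 2955 = 4752

σ(2955) = 4752


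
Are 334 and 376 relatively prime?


Euclidean algorithm:
376 = 1 * 334 + 42
334 = 7 * 42 + 40
42 = 1 * 40 + 2
40 = 20 * 2 + 0
GCD(334, 376) = 2

No, not coprime (GCD = 2)


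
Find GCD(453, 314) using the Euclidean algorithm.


453 = 1 * 314 + 139
314 = 2 * 139 + 36
139 = 3 * 36 + 31
36 = 1 * 31 + 5
31 = 6 * 5 + 1
5 = 5 * 1 + 0
GCD = 1


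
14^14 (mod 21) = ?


14^1 mod 21 = 14
14^2 mod 21 = 7
14^3 mod 21 = 14
14^4 mod 21 = 7
14^5 mod 21 = 14
14^6 mod 21 = 7
14^7 mod 21 = 14
14^8 mod 21 = 7
14^9 mod 21 = 14
14^10 mod 21 = 7
14^11 mod 21 = 14
14^12 mod 21 = 7
14^13 mod 21 = 14
14^14 mod 21 = 7


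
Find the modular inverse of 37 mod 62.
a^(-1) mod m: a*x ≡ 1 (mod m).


Use the extended Euclidean algorithm on (62, 37); each row r = 62*s + 37*t:
r=62, s=1, t=0
r=37, s=0, t=1
q=1: r=25, s=1, t=-1   [62*(1) + 37*(-1) = 25]
q=1: r=12, s=-1, t=2   [62*(-1) + 37*(2) = 12]
q=2: r=1, s=3, t=-5   [62*(3) + 37*(-5) = 1]
q=12: r=0, s=-37, t=62   [62*(-37) + 37*(62) = 0]
GCD = 1 with t = -5, so 37*(-5) ≡ 1 (mod 62)
Inverse = -5 mod 62 = 57
Check: 37 * 57 = 2109 ≡ 1 (mod 62)

37^(-1) ≡ 57 (mod 62)


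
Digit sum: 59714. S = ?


5 + 9 + 7 + 1 + 4 = 26


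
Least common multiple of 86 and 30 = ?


GCD(86, 30) = 2
LCM = 86*30/2 = 2580/2 = 1290

LCM = 1290


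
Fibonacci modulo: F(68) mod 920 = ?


F(k) mod 920 for k=1..68:
1, 1, 2, 3, 5, 8, 13, 21, 34, 55, 89, 144, 233, 377, 610, 67, 677, 744, 501, 325, 826, 231, 137, 368, 505, 873, 458, 411, 869, 360, 309, 669, 58, 727, 785, 592, 457, 129, 586, 715, 381, 176, 557, 733, 370, 183, 553, 736, 369, 185, 554, 739, 373, 192, 565, 757, 402, 239, 641, 880, 601, 561, 242, 803, 125, 8, 133, 141
F(68) mod 920 = 141


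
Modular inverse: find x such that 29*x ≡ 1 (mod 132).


Use the extended Euclidean algorithm on (132, 29); each row r = 132*s + 29*t:
r=132, s=1, t=0
r=29, s=0, t=1
q=4: r=16, s=1, t=-4   [132*(1) + 29*(-4) = 16]
q=1: r=13, s=-1, t=5   [132*(-1) + 29*(5) = 13]
q=1: r=3, s=2, t=-9   [132*(2) + 29*(-9) = 3]
q=4: r=1, s=-9, t=41   [132*(-9) + 29*(41) = 1]
q=3: r=0, s=29, t=-132   [132*(29) + 29*(-132) = 0]
GCD = 1 with t = 41, so 29*(41) ≡ 1 (mod 132)
Inverse = 41 mod 132 = 41
Check: 29 * 41 = 1189 ≡ 1 (mod 132)

29^(-1) ≡ 41 (mod 132)


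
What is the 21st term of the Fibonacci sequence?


Sequence: 1, 1, 2, 3, 5, 8, 13, 21, 34, 55, 89, 144, 233, 377, 610, 987, 1597, 2584, 4181, 6765, 10946
F(21) = 10946


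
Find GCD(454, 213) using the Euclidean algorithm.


454 = 2 * 213 + 28
213 = 7 * 28 + 17
28 = 1 * 17 + 11
17 = 1 * 11 + 6
11 = 1 * 6 + 5
6 = 1 * 5 + 1
5 = 5 * 1 + 0
GCD = 1


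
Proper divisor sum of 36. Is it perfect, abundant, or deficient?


Proper divisors: 1, 2, 3, 4, 6, 9, 12, 18
Sum = 1 + 2 + 3 + 4 + 6 + 9 + 12 + 18 = 55
55 > 36 → abundant

s(36) = 55 (abundant)


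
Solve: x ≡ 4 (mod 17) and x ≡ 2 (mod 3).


M = 17*3 = 51
M1 = M/17 = 3, M2 = M/3 = 17
M1^(-1) mod 17 = 6, M2^(-1) mod 3 = 2
x = 4*3*6 + 2*17*2 = 140
140 mod 51 = 38
Check: 38 mod 17 = 4 ✓, 38 mod 3 = 2 ✓

x ≡ 38 (mod 51)


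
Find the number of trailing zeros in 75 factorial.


floor(75/5) = 15
floor(75/25) = 3
Total = 18

18 trailing zeros


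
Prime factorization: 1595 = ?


1595 / 5 = 319
319 / 11 = 29
29 / 29 = 1
1595 = 5 × 11 × 29


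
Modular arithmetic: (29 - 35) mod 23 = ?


29 - 35 = -6
-6 mod 23 = 17


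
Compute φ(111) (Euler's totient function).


111 = 3 × 37
Prime factors: 3, 37
φ(111) = 111 × (1-1/3) × (1-1/37)
= 111 × 2/3 × 36/37 = 72

φ(111) = 72


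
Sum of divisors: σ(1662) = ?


Divisors of 1662: 1, 2, 3, 6, 277, 554, 831, 1662
Sum = 1 + 2 + 3 + 6 + 277 + 554 + 831 + 1662 = 3336

σ(1662) = 3336


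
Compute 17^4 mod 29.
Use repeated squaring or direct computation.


17^1 mod 29 = 17
17^2 mod 29 = 28
17^3 mod 29 = 12
17^4 mod 29 = 1


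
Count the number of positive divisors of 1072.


1072 = 2^4 × 67^1
d(1072) = (4+1) × (1+1) = 10

10 divisors


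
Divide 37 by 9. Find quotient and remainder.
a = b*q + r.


37 = 9 * 4 + 1
Check: 36 + 1 = 37

q = 4, r = 1


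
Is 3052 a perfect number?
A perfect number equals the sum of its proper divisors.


Proper divisors of 3052: 1, 2, 4, 7, 14, 28, 109, 218, 436, 763, 1526
Sum = 1 + 2 + 4 + 7 + 14 + 28 + 109 + 218 + 436 + 763 + 1526 = 3108

No, 3052 is not perfect (3108 ≠ 3052)


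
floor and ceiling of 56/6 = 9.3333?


56/6 = 9.3333
floor = 9
ceil = 10

floor = 9, ceil = 10


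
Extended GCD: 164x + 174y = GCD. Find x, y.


Tabular extended Euclidean (each row: r = 164*s + 174*t):
r=164, s=1, t=0
r=174, s=0, t=1
q=0: r=164, s=1, t=0   [164*(1) + 174*(0) = 164]
q=1: r=10, s=-1, t=1   [164*(-1) + 174*(1) = 10]
q=16: r=4, s=17, t=-16   [164*(17) + 174*(-16) = 4]
q=2: r=2, s=-35, t=33   [164*(-35) + 174*(33) = 2]
q=2: r=0, s=87, t=-82   [164*(87) + 174*(-82) = 0]
GCD = 2; from the row with r=2: x=-35, y=33
Check: 164*(-35) + 174*(33) = -5740 + 5742 = 2

GCD = 2, x = -35, y = 33


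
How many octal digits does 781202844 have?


781202844 in base 8 = 5644032634
Number of digits = 10

10 digits (base 8)


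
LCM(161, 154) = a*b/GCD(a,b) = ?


GCD(161, 154) = 7
LCM = 161*154/7 = 24794/7 = 3542

LCM = 3542


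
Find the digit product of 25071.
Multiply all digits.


2 × 5 × 0 × 7 × 1 = 0


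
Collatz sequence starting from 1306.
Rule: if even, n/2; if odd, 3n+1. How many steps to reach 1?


1306 → 653 → 1960 → 980 → 490 → 245 → 736 → 368 → 184 → 92 → 46 → 23 → 70 → 35 → 106 → 53 → 160 → 80 → 40 → 20 → 10 → 5 → 16 → 8 → 4 → 2 → 1
Total steps = 26

26 steps


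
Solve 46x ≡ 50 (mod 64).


GCD(46, 64) = 2 divides 50
Divide: 23x ≡ 25 (mod 32)
x ≡ 15 (mod 32)


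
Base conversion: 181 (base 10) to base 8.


181 (base 10) = 181 (decimal)
181 (decimal) = 265 (base 8)


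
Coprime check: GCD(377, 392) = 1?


Euclidean algorithm:
392 = 1 * 377 + 15
377 = 25 * 15 + 2
15 = 7 * 2 + 1
2 = 2 * 1 + 0
GCD(377, 392) = 1

Yes, coprime (GCD = 1)


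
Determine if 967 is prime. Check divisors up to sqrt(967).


Check divisors up to sqrt(967) = 31.0966
No divisors found.
967 is prime.

Yes, 967 is prime


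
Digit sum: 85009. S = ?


8 + 5 + 0 + 0 + 9 = 22


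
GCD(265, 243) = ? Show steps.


265 = 1 * 243 + 22
243 = 11 * 22 + 1
22 = 22 * 1 + 0
GCD = 1


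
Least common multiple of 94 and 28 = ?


GCD(94, 28) = 2
LCM = 94*28/2 = 2632/2 = 1316

LCM = 1316


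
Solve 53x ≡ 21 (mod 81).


GCD(53, 81) = 1, unique solution
a^(-1) mod 81 = 26
x = 26 * 21 mod 81 = 60

x ≡ 60 (mod 81)


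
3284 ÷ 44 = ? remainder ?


3284 = 44 * 74 + 28
Check: 3256 + 28 = 3284

q = 74, r = 28


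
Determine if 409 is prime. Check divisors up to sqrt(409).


Check divisors up to sqrt(409) = 20.2237
No divisors found.
409 is prime.

Yes, 409 is prime


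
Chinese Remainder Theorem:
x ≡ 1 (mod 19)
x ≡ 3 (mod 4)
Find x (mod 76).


M = 19*4 = 76
M1 = M/19 = 4, M2 = M/4 = 19
M1^(-1) mod 19 = 5, M2^(-1) mod 4 = 3
x = 1*4*5 + 3*19*3 = 191
191 mod 76 = 39
Check: 39 mod 19 = 1 ✓, 39 mod 4 = 3 ✓

x ≡ 39 (mod 76)


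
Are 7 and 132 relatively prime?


Euclidean algorithm:
132 = 18 * 7 + 6
7 = 1 * 6 + 1
6 = 6 * 1 + 0
GCD(7, 132) = 1

Yes, coprime (GCD = 1)


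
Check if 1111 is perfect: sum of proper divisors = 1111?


Proper divisors of 1111: 1, 11, 101
Sum = 1 + 11 + 101 = 113

No, 1111 is not perfect (113 ≠ 1111)


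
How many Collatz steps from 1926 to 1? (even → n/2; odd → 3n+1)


1926 → 963 → 2890 → 1445 → 4336 → 2168 → 1084 → 542 → 271 → 814 → 407 → 1222 → 611 → 1834 → 917 → 2752 → 1376 → 688 → 344 → 172 → 86 → 43 → 130 → 65 → 196 → 98 → 49 → 148 → 74 → 37 → 112 → 56 → 28 → 14 → 7 → 22 → 11 → 34 → 17 → 52 → 26 → 13 → 40 → 20 → 10 → 5 → 16 → 8 → 4 → 2 → 1
Total steps = 50

50 steps


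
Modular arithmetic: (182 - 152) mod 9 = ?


182 - 152 = 30
30 mod 9 = 3


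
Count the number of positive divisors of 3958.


3958 = 2^1 × 1979^1
d(3958) = (1+1) × (1+1) = 4

4 divisors


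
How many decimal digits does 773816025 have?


773816025 has 9 digits in base 10
floor(log10(773816025)) + 1 = floor(8.8886) + 1 = 9

9 digits (base 10)


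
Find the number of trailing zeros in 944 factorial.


floor(944/5) = 188
floor(944/25) = 37
floor(944/125) = 7
floor(944/625) = 1
Total = 233

233 trailing zeros


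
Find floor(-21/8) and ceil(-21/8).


-21/8 = -2.6250
floor = -3
ceil = -2

floor = -3, ceil = -2


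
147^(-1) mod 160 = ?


Use the extended Euclidean algorithm on (160, 147); each row r = 160*s + 147*t:
r=160, s=1, t=0
r=147, s=0, t=1
q=1: r=13, s=1, t=-1   [160*(1) + 147*(-1) = 13]
q=11: r=4, s=-11, t=12   [160*(-11) + 147*(12) = 4]
q=3: r=1, s=34, t=-37   [160*(34) + 147*(-37) = 1]
q=4: r=0, s=-147, t=160   [160*(-147) + 147*(160) = 0]
GCD = 1 with t = -37, so 147*(-37) ≡ 1 (mod 160)
Inverse = -37 mod 160 = 123
Check: 147 * 123 = 18081 ≡ 1 (mod 160)

147^(-1) ≡ 123 (mod 160)


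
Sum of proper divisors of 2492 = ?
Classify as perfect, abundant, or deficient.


Proper divisors: 1, 2, 4, 7, 14, 28, 89, 178, 356, 623, 1246
Sum = 1 + 2 + 4 + 7 + 14 + 28 + 89 + 178 + 356 + 623 + 1246 = 2548
2548 > 2492 → abundant

s(2492) = 2548 (abundant)


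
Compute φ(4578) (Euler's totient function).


4578 = 2 × 3 × 7 × 109
Prime factors: 2, 3, 7, 109
φ(4578) = 4578 × (1-1/2) × (1-1/3) × (1-1/7) × (1-1/109)
= 4578 × 1/2 × 2/3 × 6/7 × 108/109 = 1296

φ(4578) = 1296


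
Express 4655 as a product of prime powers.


4655 / 5 = 931
931 / 7 = 133
133 / 7 = 19
19 / 19 = 1
4655 = 5 × 7^2 × 19


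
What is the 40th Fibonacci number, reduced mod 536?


F(k) mod 536 for k=1..40:
1, 1, 2, 3, 5, 8, 13, 21, 34, 55, 89, 144, 233, 377, 74, 451, 525, 440, 429, 333, 226, 23, 249, 272, 521, 257, 242, 499, 205, 168, 373, 5, 378, 383, 225, 72, 297, 369, 130, 499
F(40) mod 536 = 499


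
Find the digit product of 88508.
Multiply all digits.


8 × 8 × 5 × 0 × 8 = 0


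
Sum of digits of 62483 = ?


6 + 2 + 4 + 8 + 3 = 23


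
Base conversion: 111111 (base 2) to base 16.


111111 (base 2) = 63 (decimal)
63 (decimal) = 3F (base 16)


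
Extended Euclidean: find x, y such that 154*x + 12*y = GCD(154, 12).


Tabular extended Euclidean (each row: r = 154*s + 12*t):
r=154, s=1, t=0
r=12, s=0, t=1
q=12: r=10, s=1, t=-12   [154*(1) + 12*(-12) = 10]
q=1: r=2, s=-1, t=13   [154*(-1) + 12*(13) = 2]
q=5: r=0, s=6, t=-77   [154*(6) + 12*(-77) = 0]
GCD = 2; from the row with r=2: x=-1, y=13
Check: 154*(-1) + 12*(13) = -154 + 156 = 2

GCD = 2, x = -1, y = 13


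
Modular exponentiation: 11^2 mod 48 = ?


11^1 mod 48 = 11
11^2 mod 48 = 25


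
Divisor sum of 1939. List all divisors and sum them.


Divisors of 1939: 1, 7, 277, 1939
Sum = 1 + 7 + 277 + 1939 = 2224

σ(1939) = 2224


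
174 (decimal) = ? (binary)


174 (base 10) = 174 (decimal)
174 (decimal) = 10101110 (base 2)


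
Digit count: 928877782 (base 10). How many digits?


928877782 has 9 digits in base 10
floor(log10(928877782)) + 1 = floor(8.9680) + 1 = 9

9 digits (base 10)


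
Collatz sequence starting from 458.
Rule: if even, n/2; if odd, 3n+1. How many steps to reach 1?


458 → 229 → 688 → 344 → 172 → 86 → 43 → 130 → 65 → 196 → 98 → 49 → 148 → 74 → 37 → 112 → 56 → 28 → 14 → 7 → 22 → 11 → 34 → 17 → 52 → 26 → 13 → 40 → 20 → 10 → 5 → 16 → 8 → 4 → 2 → 1
Total steps = 35

35 steps


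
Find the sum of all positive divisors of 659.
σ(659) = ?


Divisors of 659: 1, 659
Sum = 1 + 659 = 660

σ(659) = 660


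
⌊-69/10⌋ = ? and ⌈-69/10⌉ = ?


-69/10 = -6.9000
floor = -7
ceil = -6

floor = -7, ceil = -6


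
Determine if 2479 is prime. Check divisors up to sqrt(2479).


2479 / 37 = 67 (exact division)
2479 is NOT prime.

No, 2479 is not prime


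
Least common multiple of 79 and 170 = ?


GCD(79, 170) = 1
LCM = 79*170/1 = 13430/1 = 13430

LCM = 13430


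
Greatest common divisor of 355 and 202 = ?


355 = 1 * 202 + 153
202 = 1 * 153 + 49
153 = 3 * 49 + 6
49 = 8 * 6 + 1
6 = 6 * 1 + 0
GCD = 1


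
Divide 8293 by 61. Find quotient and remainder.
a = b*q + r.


8293 = 61 * 135 + 58
Check: 8235 + 58 = 8293

q = 135, r = 58


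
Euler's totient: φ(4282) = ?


4282 = 2 × 2141
Prime factors: 2, 2141
φ(4282) = 4282 × (1-1/2) × (1-1/2141)
= 4282 × 1/2 × 2140/2141 = 2140

φ(4282) = 2140


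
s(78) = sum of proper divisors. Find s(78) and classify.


Proper divisors: 1, 2, 3, 6, 13, 26, 39
Sum = 1 + 2 + 3 + 6 + 13 + 26 + 39 = 90
90 > 78 → abundant

s(78) = 90 (abundant)


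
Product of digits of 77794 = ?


7 × 7 × 7 × 9 × 4 = 12348


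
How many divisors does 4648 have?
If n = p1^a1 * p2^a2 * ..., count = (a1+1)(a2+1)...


4648 = 2^3 × 7^1 × 83^1
d(4648) = (3+1) × (1+1) × (1+1) = 16

16 divisors


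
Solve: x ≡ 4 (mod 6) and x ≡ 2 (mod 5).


M = 6*5 = 30
M1 = M/6 = 5, M2 = M/5 = 6
M1^(-1) mod 6 = 5, M2^(-1) mod 5 = 1
x = 4*5*5 + 2*6*1 = 112
112 mod 30 = 22
Check: 22 mod 6 = 4 ✓, 22 mod 5 = 2 ✓

x ≡ 22 (mod 30)


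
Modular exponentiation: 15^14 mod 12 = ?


15^1 mod 12 = 3
15^2 mod 12 = 9
15^3 mod 12 = 3
15^4 mod 12 = 9
15^5 mod 12 = 3
15^6 mod 12 = 9
15^7 mod 12 = 3
15^8 mod 12 = 9
15^9 mod 12 = 3
15^10 mod 12 = 9
15^11 mod 12 = 3
15^12 mod 12 = 9
15^13 mod 12 = 3
15^14 mod 12 = 9


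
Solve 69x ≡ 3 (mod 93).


GCD(69, 93) = 3 divides 3
Divide: 23x ≡ 1 (mod 31)
x ≡ 27 (mod 31)


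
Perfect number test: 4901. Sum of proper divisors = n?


Proper divisors of 4901: 1, 13, 29, 169, 377
Sum = 1 + 13 + 29 + 169 + 377 = 589

No, 4901 is not perfect (589 ≠ 4901)


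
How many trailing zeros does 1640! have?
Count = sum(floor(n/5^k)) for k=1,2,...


floor(1640/5) = 328
floor(1640/25) = 65
floor(1640/125) = 13
floor(1640/625) = 2
Total = 408

408 trailing zeros


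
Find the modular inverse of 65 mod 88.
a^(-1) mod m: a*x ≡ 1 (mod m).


Use the extended Euclidean algorithm on (88, 65); each row r = 88*s + 65*t:
r=88, s=1, t=0
r=65, s=0, t=1
q=1: r=23, s=1, t=-1   [88*(1) + 65*(-1) = 23]
q=2: r=19, s=-2, t=3   [88*(-2) + 65*(3) = 19]
q=1: r=4, s=3, t=-4   [88*(3) + 65*(-4) = 4]
q=4: r=3, s=-14, t=19   [88*(-14) + 65*(19) = 3]
q=1: r=1, s=17, t=-23   [88*(17) + 65*(-23) = 1]
q=3: r=0, s=-65, t=88   [88*(-65) + 65*(88) = 0]
GCD = 1 with t = -23, so 65*(-23) ≡ 1 (mod 88)
Inverse = -23 mod 88 = 65
Check: 65 * 65 = 4225 ≡ 1 (mod 88)

65^(-1) ≡ 65 (mod 88)


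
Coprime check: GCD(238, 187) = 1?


Euclidean algorithm:
238 = 1 * 187 + 51
187 = 3 * 51 + 34
51 = 1 * 34 + 17
34 = 2 * 17 + 0
GCD(238, 187) = 17

No, not coprime (GCD = 17)


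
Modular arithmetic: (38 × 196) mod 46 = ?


38 × 196 = 7448
7448 mod 46 = 42


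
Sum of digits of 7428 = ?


7 + 4 + 2 + 8 = 21


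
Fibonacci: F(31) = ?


Sequence: 1, 1, 2, 3, 5, 8, 13, 21, 34, 55, 89, 144, 233, 377, 610, 987, 1597, 2584, 4181, 6765, 10946, 17711, 28657, 46368, 75025, 121393, 196418, 317811, 514229, 832040, 1346269
F(31) = 1346269


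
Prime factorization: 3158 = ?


3158 / 2 = 1579
1579 / 1579 = 1
3158 = 2 × 1579


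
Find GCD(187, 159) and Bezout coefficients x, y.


Tabular extended Euclidean (each row: r = 187*s + 159*t):
r=187, s=1, t=0
r=159, s=0, t=1
q=1: r=28, s=1, t=-1   [187*(1) + 159*(-1) = 28]
q=5: r=19, s=-5, t=6   [187*(-5) + 159*(6) = 19]
q=1: r=9, s=6, t=-7   [187*(6) + 159*(-7) = 9]
q=2: r=1, s=-17, t=20   [187*(-17) + 159*(20) = 1]
q=9: r=0, s=159, t=-187   [187*(159) + 159*(-187) = 0]
GCD = 1; from the row with r=1: x=-17, y=20
Check: 187*(-17) + 159*(20) = -3179 + 3180 = 1

GCD = 1, x = -17, y = 20


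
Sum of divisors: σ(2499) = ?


Divisors of 2499: 1, 3, 7, 17, 21, 49, 51, 119, 147, 357, 833, 2499
Sum = 1 + 3 + 7 + 17 + 21 + 49 + 51 + 119 + 147 + 357 + 833 + 2499 = 4104

σ(2499) = 4104


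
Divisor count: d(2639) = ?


2639 = 7^1 × 13^1 × 29^1
d(2639) = (1+1) × (1+1) × (1+1) = 8

8 divisors


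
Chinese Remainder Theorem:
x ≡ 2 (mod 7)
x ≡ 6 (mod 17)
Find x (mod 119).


M = 7*17 = 119
M1 = M/7 = 17, M2 = M/17 = 7
M1^(-1) mod 7 = 5, M2^(-1) mod 17 = 5
x = 2*17*5 + 6*7*5 = 380
380 mod 119 = 23
Check: 23 mod 7 = 2 ✓, 23 mod 17 = 6 ✓

x ≡ 23 (mod 119)


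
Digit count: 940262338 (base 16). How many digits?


940262338 in base 16 = 380B43C2
Number of digits = 8

8 digits (base 16)


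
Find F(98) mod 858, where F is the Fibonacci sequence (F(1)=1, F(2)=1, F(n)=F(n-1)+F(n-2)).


F(k) mod 858 for k=1..98:
1, 1, 2, 3, 5, 8, 13, 21, 34, 55, 89, 144, 233, 377, 610, 129, 739, 10, 749, 759, 650, 551, 343, 36, 379, 415, 794, 351, 287, 638, 67, 705, 772, 619, 533, 294, 827, 263, 232, 495, 727, 364, 233, 597, 830, 569, 541, 252, 793, 187, 122, 309, 431, 740, 313, 195, 508, 703, 353, 198, 551, 749, 442, 333, 775, 250, 167, 417, 584, 143, 727, 12, 739, 751, 632, 525, 299, 824, 265, 231, 496, 727, 365, 234, 599, 833, 574, 549, 265, 814, 221, 177, 398, 575, 115, 690, 805, 637
F(98) mod 858 = 637


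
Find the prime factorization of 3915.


3915 / 3 = 1305
1305 / 3 = 435
435 / 3 = 145
145 / 5 = 29
29 / 29 = 1
3915 = 3^3 × 5 × 29


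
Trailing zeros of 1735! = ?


floor(1735/5) = 347
floor(1735/25) = 69
floor(1735/125) = 13
floor(1735/625) = 2
Total = 431

431 trailing zeros


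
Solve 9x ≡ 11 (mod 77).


GCD(9, 77) = 1, unique solution
a^(-1) mod 77 = 60
x = 60 * 11 mod 77 = 44

x ≡ 44 (mod 77)


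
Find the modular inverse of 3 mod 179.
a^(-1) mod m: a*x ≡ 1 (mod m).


Use the extended Euclidean algorithm on (179, 3); each row r = 179*s + 3*t:
r=179, s=1, t=0
r=3, s=0, t=1
q=59: r=2, s=1, t=-59   [179*(1) + 3*(-59) = 2]
q=1: r=1, s=-1, t=60   [179*(-1) + 3*(60) = 1]
q=2: r=0, s=3, t=-179   [179*(3) + 3*(-179) = 0]
GCD = 1 with t = 60, so 3*(60) ≡ 1 (mod 179)
Inverse = 60 mod 179 = 60
Check: 3 * 60 = 180 ≡ 1 (mod 179)

3^(-1) ≡ 60 (mod 179)


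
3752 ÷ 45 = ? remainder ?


3752 = 45 * 83 + 17
Check: 3735 + 17 = 3752

q = 83, r = 17


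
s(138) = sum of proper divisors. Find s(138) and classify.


Proper divisors: 1, 2, 3, 6, 23, 46, 69
Sum = 1 + 2 + 3 + 6 + 23 + 46 + 69 = 150
150 > 138 → abundant

s(138) = 150 (abundant)


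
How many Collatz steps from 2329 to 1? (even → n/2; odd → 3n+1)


2329 → 6988 → 3494 → 1747 → 5242 → 2621 → 7864 → 3932 → 1966 → 983 → 2950 → 1475 → 4426 → 2213 → 6640 → 3320 → 1660 → 830 → 415 → 1246 → 623 → 1870 → 935 → 2806 → 1403 → 4210 → 2105 → 6316 → 3158 → 1579 → 4738 → 2369 → 7108 → 3554 → 1777 → 5332 → 2666 → 1333 → 4000 → 2000 → 1000 → 500 → 250 → 125 → 376 → 188 → 94 → 47 → 142 → 71 → 214 → 107 → 322 → 161 → 484 → 242 → 121 → 364 → 182 → 91 → 274 → 137 → 412 → 206 → 103 → 310 → 155 → 466 → 233 → 700 → 350 → 175 → 526 → 263 → 790 → 395 → 1186 → 593 → 1780 → 890 → 445 → 1336 → 668 → 334 → 167 → 502 → 251 → 754 → 377 → 1132 → 566 → 283 → 850 → 425 → 1276 → 638 → 319 → 958 → 479 → 1438 → 719 → 2158 → 1079 → 3238 → 1619 → 4858 → 2429 → 7288 → 3644 → 1822 → 911 → 2734 → 1367 → 4102 → 2051 → 6154 → 3077 → 9232 → 4616 → 2308 → 1154 → 577 → 1732 → 866 → 433 → 1300 → 650 → 325 → 976 → 488 → 244 → 122 → 61 → 184 → 92 → 46 → 23 → 70 → 35 → 106 → 53 → 160 → 80 → 40 → 20 → 10 → 5 → 16 → 8 → 4 → 2 → 1
Total steps = 151

151 steps


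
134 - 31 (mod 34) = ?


134 - 31 = 103
103 mod 34 = 1


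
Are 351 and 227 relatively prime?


Euclidean algorithm:
351 = 1 * 227 + 124
227 = 1 * 124 + 103
124 = 1 * 103 + 21
103 = 4 * 21 + 19
21 = 1 * 19 + 2
19 = 9 * 2 + 1
2 = 2 * 1 + 0
GCD(351, 227) = 1

Yes, coprime (GCD = 1)


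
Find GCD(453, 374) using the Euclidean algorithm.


453 = 1 * 374 + 79
374 = 4 * 79 + 58
79 = 1 * 58 + 21
58 = 2 * 21 + 16
21 = 1 * 16 + 5
16 = 3 * 5 + 1
5 = 5 * 1 + 0
GCD = 1


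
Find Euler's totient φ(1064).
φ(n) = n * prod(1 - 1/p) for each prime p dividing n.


1064 = 2^3 × 7 × 19
Prime factors: 2, 7, 19
φ(1064) = 1064 × (1-1/2) × (1-1/7) × (1-1/19)
= 1064 × 1/2 × 6/7 × 18/19 = 432

φ(1064) = 432


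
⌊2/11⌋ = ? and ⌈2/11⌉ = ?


2/11 = 0.1818
floor = 0
ceil = 1

floor = 0, ceil = 1


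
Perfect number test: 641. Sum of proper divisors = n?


Proper divisors of 641: 1
Sum = 1 = 1

No, 641 is not perfect (1 ≠ 641)


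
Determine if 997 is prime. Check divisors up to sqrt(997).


Check divisors up to sqrt(997) = 31.5753
No divisors found.
997 is prime.

Yes, 997 is prime


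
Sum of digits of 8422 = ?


8 + 4 + 2 + 2 = 16


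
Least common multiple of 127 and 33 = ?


GCD(127, 33) = 1
LCM = 127*33/1 = 4191/1 = 4191

LCM = 4191


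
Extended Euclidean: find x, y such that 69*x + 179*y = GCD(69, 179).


Tabular extended Euclidean (each row: r = 69*s + 179*t):
r=69, s=1, t=0
r=179, s=0, t=1
q=0: r=69, s=1, t=0   [69*(1) + 179*(0) = 69]
q=2: r=41, s=-2, t=1   [69*(-2) + 179*(1) = 41]
q=1: r=28, s=3, t=-1   [69*(3) + 179*(-1) = 28]
q=1: r=13, s=-5, t=2   [69*(-5) + 179*(2) = 13]
q=2: r=2, s=13, t=-5   [69*(13) + 179*(-5) = 2]
q=6: r=1, s=-83, t=32   [69*(-83) + 179*(32) = 1]
q=2: r=0, s=179, t=-69   [69*(179) + 179*(-69) = 0]
GCD = 1; from the row with r=1: x=-83, y=32
Check: 69*(-83) + 179*(32) = -5727 + 5728 = 1

GCD = 1, x = -83, y = 32


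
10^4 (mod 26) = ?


10^1 mod 26 = 10
10^2 mod 26 = 22
10^3 mod 26 = 12
10^4 mod 26 = 16


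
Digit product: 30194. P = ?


3 × 0 × 1 × 9 × 4 = 0


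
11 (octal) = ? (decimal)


11 (base 8) = 9 (decimal)
9 (decimal) = 9 (base 10)


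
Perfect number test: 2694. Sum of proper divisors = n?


Proper divisors of 2694: 1, 2, 3, 6, 449, 898, 1347
Sum = 1 + 2 + 3 + 6 + 449 + 898 + 1347 = 2706

No, 2694 is not perfect (2706 ≠ 2694)


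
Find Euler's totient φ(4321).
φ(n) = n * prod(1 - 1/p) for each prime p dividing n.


4321 = 29 × 149
Prime factors: 29, 149
φ(4321) = 4321 × (1-1/29) × (1-1/149)
= 4321 × 28/29 × 148/149 = 4144

φ(4321) = 4144


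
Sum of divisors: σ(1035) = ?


Divisors of 1035: 1, 3, 5, 9, 15, 23, 45, 69, 115, 207, 345, 1035
Sum = 1 + 3 + 5 + 9 + 15 + 23 + 45 + 69 + 115 + 207 + 345 + 1035 = 1872

σ(1035) = 1872


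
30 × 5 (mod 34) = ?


30 × 5 = 150
150 mod 34 = 14


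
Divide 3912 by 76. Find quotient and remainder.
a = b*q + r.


3912 = 76 * 51 + 36
Check: 3876 + 36 = 3912

q = 51, r = 36


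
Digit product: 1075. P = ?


1 × 0 × 7 × 5 = 0


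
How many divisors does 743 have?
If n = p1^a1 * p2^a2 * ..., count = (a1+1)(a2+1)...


743 = 743^1
d(743) = (1+1) = 2

2 divisors


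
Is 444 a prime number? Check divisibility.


444 / 2 = 222 (exact division)
444 is NOT prime.

No, 444 is not prime


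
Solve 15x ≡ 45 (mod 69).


GCD(15, 69) = 3 divides 45
Divide: 5x ≡ 15 (mod 23)
x ≡ 3 (mod 23)


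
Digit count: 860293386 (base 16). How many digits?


860293386 in base 16 = 3347090A
Number of digits = 8

8 digits (base 16)


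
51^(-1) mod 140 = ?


Use the extended Euclidean algorithm on (140, 51); each row r = 140*s + 51*t:
r=140, s=1, t=0
r=51, s=0, t=1
q=2: r=38, s=1, t=-2   [140*(1) + 51*(-2) = 38]
q=1: r=13, s=-1, t=3   [140*(-1) + 51*(3) = 13]
q=2: r=12, s=3, t=-8   [140*(3) + 51*(-8) = 12]
q=1: r=1, s=-4, t=11   [140*(-4) + 51*(11) = 1]
q=12: r=0, s=51, t=-140   [140*(51) + 51*(-140) = 0]
GCD = 1 with t = 11, so 51*(11) ≡ 1 (mod 140)
Inverse = 11 mod 140 = 11
Check: 51 * 11 = 561 ≡ 1 (mod 140)

51^(-1) ≡ 11 (mod 140)


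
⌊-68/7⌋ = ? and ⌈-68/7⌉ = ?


-68/7 = -9.7143
floor = -10
ceil = -9

floor = -10, ceil = -9


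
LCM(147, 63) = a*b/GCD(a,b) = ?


GCD(147, 63) = 21
LCM = 147*63/21 = 9261/21 = 441

LCM = 441


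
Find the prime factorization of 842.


842 / 2 = 421
421 / 421 = 1
842 = 2 × 421


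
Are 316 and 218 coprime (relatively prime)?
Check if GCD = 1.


Euclidean algorithm:
316 = 1 * 218 + 98
218 = 2 * 98 + 22
98 = 4 * 22 + 10
22 = 2 * 10 + 2
10 = 5 * 2 + 0
GCD(316, 218) = 2

No, not coprime (GCD = 2)


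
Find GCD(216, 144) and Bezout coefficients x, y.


Tabular extended Euclidean (each row: r = 216*s + 144*t):
r=216, s=1, t=0
r=144, s=0, t=1
q=1: r=72, s=1, t=-1   [216*(1) + 144*(-1) = 72]
q=2: r=0, s=-2, t=3   [216*(-2) + 144*(3) = 0]
GCD = 72; from the row with r=72: x=1, y=-1
Check: 216*(1) + 144*(-1) = 216 - 144 = 72

GCD = 72, x = 1, y = -1


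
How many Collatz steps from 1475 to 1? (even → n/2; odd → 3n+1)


1475 → 4426 → 2213 → 6640 → 3320 → 1660 → 830 → 415 → 1246 → 623 → 1870 → 935 → 2806 → 1403 → 4210 → 2105 → 6316 → 3158 → 1579 → 4738 → 2369 → 7108 → 3554 → 1777 → 5332 → 2666 → 1333 → 4000 → 2000 → 1000 → 500 → 250 → 125 → 376 → 188 → 94 → 47 → 142 → 71 → 214 → 107 → 322 → 161 → 484 → 242 → 121 → 364 → 182 → 91 → 274 → 137 → 412 → 206 → 103 → 310 → 155 → 466 → 233 → 700 → 350 → 175 → 526 → 263 → 790 → 395 → 1186 → 593 → 1780 → 890 → 445 → 1336 → 668 → 334 → 167 → 502 → 251 → 754 → 377 → 1132 → 566 → 283 → 850 → 425 → 1276 → 638 → 319 → 958 → 479 → 1438 → 719 → 2158 → 1079 → 3238 → 1619 → 4858 → 2429 → 7288 → 3644 → 1822 → 911 → 2734 → 1367 → 4102 → 2051 → 6154 → 3077 → 9232 → 4616 → 2308 → 1154 → 577 → 1732 → 866 → 433 → 1300 → 650 → 325 → 976 → 488 → 244 → 122 → 61 → 184 → 92 → 46 → 23 → 70 → 35 → 106 → 53 → 160 → 80 → 40 → 20 → 10 → 5 → 16 → 8 → 4 → 2 → 1
Total steps = 140

140 steps


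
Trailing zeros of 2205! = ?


floor(2205/5) = 441
floor(2205/25) = 88
floor(2205/125) = 17
floor(2205/625) = 3
Total = 549

549 trailing zeros


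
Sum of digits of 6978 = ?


6 + 9 + 7 + 8 = 30


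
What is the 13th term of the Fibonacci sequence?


Sequence: 1, 1, 2, 3, 5, 8, 13, 21, 34, 55, 89, 144, 233
F(13) = 233


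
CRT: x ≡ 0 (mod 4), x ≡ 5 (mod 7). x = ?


M = 4*7 = 28
M1 = M/4 = 7, M2 = M/7 = 4
M1^(-1) mod 4 = 3, M2^(-1) mod 7 = 2
x = 0*7*3 + 5*4*2 = 40
40 mod 28 = 12
Check: 12 mod 4 = 0 ✓, 12 mod 7 = 5 ✓

x ≡ 12 (mod 28)


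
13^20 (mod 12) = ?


13^1 mod 12 = 1
13^2 mod 12 = 1
13^3 mod 12 = 1
13^4 mod 12 = 1
13^5 mod 12 = 1
13^6 mod 12 = 1
13^7 mod 12 = 1
13^8 mod 12 = 1
13^9 mod 12 = 1
13^10 mod 12 = 1
13^11 mod 12 = 1
13^12 mod 12 = 1
13^13 mod 12 = 1
13^14 mod 12 = 1
13^15 mod 12 = 1
13^16 mod 12 = 1
13^17 mod 12 = 1
13^18 mod 12 = 1
13^19 mod 12 = 1
13^20 mod 12 = 1


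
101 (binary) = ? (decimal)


101 (base 2) = 5 (decimal)
5 (decimal) = 5 (base 10)


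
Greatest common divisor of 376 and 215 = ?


376 = 1 * 215 + 161
215 = 1 * 161 + 54
161 = 2 * 54 + 53
54 = 1 * 53 + 1
53 = 53 * 1 + 0
GCD = 1


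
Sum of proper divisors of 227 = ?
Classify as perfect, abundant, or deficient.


Proper divisors: 1
Sum = 1 = 1
1 < 227 → deficient

s(227) = 1 (deficient)
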